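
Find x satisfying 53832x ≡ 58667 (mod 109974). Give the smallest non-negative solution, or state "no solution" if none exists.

no solution

gcd(53832, 109974):
109974 = 2·53832 + 2310
53832 = 23·2310 + 702
2310 = 3·702 + 204
702 = 3·204 + 90
204 = 2·90 + 24
90 = 3·24 + 18
24 = 1·18 + 6
18 = 3·6 + 0
gcd = 6, but 6 ∤ 58667, so the congruence has no solution.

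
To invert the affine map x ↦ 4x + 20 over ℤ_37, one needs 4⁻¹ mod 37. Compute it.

gcd(37, 4) by repeated division:
37 = 9×4 + 1
4 = 4×1 + 0
Since gcd(4, 37) = 1, back-substitute to write 1 as a combination:
1 = 37 − 9·4
So 4·(-9) ≡ 1 (mod 37), and -9 ≡ 28 (mod 37).

28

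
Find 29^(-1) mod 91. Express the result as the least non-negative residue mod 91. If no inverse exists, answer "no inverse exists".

Run Euclid on (91, 29):
91 = 3×29 + 4
29 = 7×4 + 1
4 = 4×1 + 0
gcd = 1, so the inverse exists. Back-substitute:
1 = 29 − 7·4
1 = −7·91 + 22·29
So 29·22 ≡ 1 (mod 91).

22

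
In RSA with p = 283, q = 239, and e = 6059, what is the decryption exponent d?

φ(n) = (p−1)(q−1) = 282·238 = 67116.
Need d with 6059·d ≡ 1 (mod 67116). Apply the extended Euclidean algorithm:
67116 = 11×6059 + 467
6059 = 12×467 + 455
467 = 1×455 + 12
455 = 37×12 + 11
12 = 1×11 + 1
11 = 11×1 + 0
Back-substitute:
1 = 12 − 11
1 = −455 + 38·12
1 = 38·467 − 39·455
1 = −39·6059 + 506·467
1 = 506·67116 − 5605·6059
So 6059·(-5605) ≡ 1 (mod 67116), hence d ≡ -5605 ≡ 61511 (mod 67116).

61511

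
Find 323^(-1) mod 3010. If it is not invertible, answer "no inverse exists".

2367

Extended Euclidean algorithm:
3010 = 9·323 + 103
323 = 3·103 + 14
103 = 7·14 + 5
14 = 2·5 + 4
5 = 1·4 + 1
4 = 4·1 + 0
gcd = 1, so the inverse exists. Back-substitute:
1 = 5 − 4
1 = −14 + 3·5
1 = 3·103 − 22·14
1 = −22·323 + 69·103
1 = 69·3010 − 643·323
Thus 323·(-643) ≡ 1 (mod 3010); reducing, -643 mod 3010 = 2367.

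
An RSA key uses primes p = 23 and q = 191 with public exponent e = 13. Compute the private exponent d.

3537

φ(n) = (p−1)(q−1) = 22·190 = 4180.
Need d with 13·d ≡ 1 (mod 4180). Apply the extended Euclidean algorithm:
4180 = 321·13 + 7
13 = 1·7 + 6
7 = 1·6 + 1
6 = 6·1 + 0
Back-substitute:
1 = 7 − 6
1 = −13 + 2·7
1 = 2·4180 − 643·13
So 13·(-643) ≡ 1 (mod 4180), hence d ≡ -643 ≡ 3537 (mod 4180).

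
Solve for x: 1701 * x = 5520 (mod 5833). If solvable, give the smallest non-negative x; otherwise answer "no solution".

3573

First find gcd(1701, 5833):
5833 = 3×1701 + 730
1701 = 2×730 + 241
730 = 3×241 + 7
241 = 34×7 + 3
7 = 2×3 + 1
3 = 3×1 + 0
gcd = 1, so a unique solution mod 5833 exists.
Back-substitute for the Bézout coefficients:
1 = 7 − 2·3
1 = −2·241 + 69·7
1 = 69·730 − 209·241
1 = −209·1701 + 487·730
1 = 487·5833 − 1670·1701
So 1701·(-1670) ≡ 1 (mod 5833), giving 1701⁻¹ ≡ 4163.
x ≡ 1701⁻¹·5520 ≡ 4163·5520 ≡ 3573 (mod 5833).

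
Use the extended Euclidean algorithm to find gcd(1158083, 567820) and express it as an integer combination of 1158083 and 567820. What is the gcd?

Euclidean algorithm:
1158083 = 2·567820 + 22443
567820 = 25·22443 + 6745
22443 = 3·6745 + 2208
6745 = 3·2208 + 121
2208 = 18·121 + 30
121 = 4·30 + 1
30 = 30·1 + 0
gcd(1158083, 567820) = 1.
Working backward:
1 = 121 − 4·30
1 = −4·2208 + 73·121
1 = 73·6745 − 223·2208
1 = −223·22443 + 742·6745
1 = 742·567820 − 18773·22443
1 = −18773·1158083 + 38288·567820
So 1 = (-18773)·1158083 + (38288)·567820.

1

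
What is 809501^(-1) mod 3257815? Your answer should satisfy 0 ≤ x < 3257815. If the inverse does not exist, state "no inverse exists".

Euclidean algorithm on 3257815, 809501:
3257815 = 4×809501 + 19811
809501 = 40×19811 + 17061
19811 = 1×17061 + 2750
17061 = 6×2750 + 561
2750 = 4×561 + 506
561 = 1×506 + 55
506 = 9×55 + 11
55 = 5×11 + 0
The gcd is 11, not 1, hence no inverse exists.

no inverse exists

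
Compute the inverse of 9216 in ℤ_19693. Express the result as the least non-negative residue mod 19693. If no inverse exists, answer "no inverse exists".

Apply the Euclidean algorithm to 19693 and 9216:
19693 = 2·9216 + 1261
9216 = 7·1261 + 389
1261 = 3·389 + 94
389 = 4·94 + 13
94 = 7·13 + 3
13 = 4·3 + 1
3 = 3·1 + 0
Since gcd(9216, 19693) = 1, back-substitute to write 1 as a combination:
1 = 13 − 4·3
1 = −4·94 + 29·13
1 = 29·389 − 120·94
1 = −120·1261 + 389·389
1 = 389·9216 − 2843·1261
1 = −2843·19693 + 6075·9216
So 9216·6075 ≡ 1 (mod 19693).

6075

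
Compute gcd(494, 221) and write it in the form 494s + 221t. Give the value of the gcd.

13

Apply Euclid's algorithm to 494 and 221:
494 = 2·221 + 52
221 = 4·52 + 13
52 = 4·13 + 0
gcd(494, 221) = 13.
Express as a combination:
13 = 221 − 4·52
13 = −4·494 + 9·221
So 13 = (-4)·494 + (9)·221.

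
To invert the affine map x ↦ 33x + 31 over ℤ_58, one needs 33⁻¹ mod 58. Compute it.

51

Apply the Euclidean algorithm to 58 and 33:
58 = 1*33 + 25
33 = 1*25 + 8
25 = 3*8 + 1
8 = 8*1 + 0
The gcd is 1. Working backward:
1 = 25 − 3·8
1 = −3·33 + 4·25
1 = 4·58 − 7·33
So 33·(-7) ≡ 1 (mod 58), and -7 ≡ 51 (mod 58).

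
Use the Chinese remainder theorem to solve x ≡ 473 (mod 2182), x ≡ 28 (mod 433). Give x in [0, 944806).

554701

Write x = 473 + 2182·k. Then 2182·k ≡ 28 − 473 ≡ 421 (mod 433).
Need 2182⁻¹ mod 433. Extended Euclid on (433, 17):
433 = 25×17 + 8
17 = 2×8 + 1
8 = 8×1 + 0
Back-substitute:
1 = 17 − 2·8
1 = −2·433 + 51·17
2182⁻¹ ≡ 51 (mod 433), so k ≡ 51·421 ≡ 254 (mod 433).
x = 473 + 2182·254 = 554701.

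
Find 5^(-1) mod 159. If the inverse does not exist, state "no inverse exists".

32

gcd(159, 5) by repeated division:
159 = 31·5 + 4
5 = 1·4 + 1
4 = 4·1 + 0
The gcd is 1. Working backward:
1 = 5 − 4
1 = −159 + 32·5
So 5·32 ≡ 1 (mod 159).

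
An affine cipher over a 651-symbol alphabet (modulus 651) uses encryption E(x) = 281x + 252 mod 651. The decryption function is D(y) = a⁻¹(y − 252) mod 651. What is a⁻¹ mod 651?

512

Run Euclid on (651, 281):
651 = 2*281 + 89
281 = 3*89 + 14
89 = 6*14 + 5
14 = 2*5 + 4
5 = 1*4 + 1
4 = 4*1 + 0
The gcd is 1. Working backward:
1 = 5 − 4
1 = −14 + 3·5
1 = 3·89 − 19·14
1 = −19·281 + 60·89
1 = 60·651 − 139·281
Thus 281·(-139) ≡ 1 (mod 651); reducing, -139 mod 651 = 512.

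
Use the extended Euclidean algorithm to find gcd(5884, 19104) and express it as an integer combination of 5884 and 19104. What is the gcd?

4

Repeated division:
19104 = 3×5884 + 1452
5884 = 4×1452 + 76
1452 = 19×76 + 8
76 = 9×8 + 4
8 = 2×4 + 0
gcd(5884, 19104) = 4.
Working backward:
4 = 76 − 9·8
4 = −9·1452 + 172·76
4 = 172·5884 − 697·1452
4 = −697·19104 + 2263·5884
So 4 = (-697)·19104 + (2263)·5884.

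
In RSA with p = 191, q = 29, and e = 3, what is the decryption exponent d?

φ(n) = (p−1)(q−1) = 190·28 = 5320.
Need d with 3·d ≡ 1 (mod 5320). Apply the extended Euclidean algorithm:
5320 = 1773*3 + 1
3 = 3*1 + 0
Back-substitute:
1 = 5320 − 1773·3
So 3·(-1773) ≡ 1 (mod 5320), hence d ≡ -1773 ≡ 3547 (mod 5320).

3547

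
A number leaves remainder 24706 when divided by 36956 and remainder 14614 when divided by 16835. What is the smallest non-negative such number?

262707954

Write x = 24706 + 36956·k. Then 36956·k ≡ 14614 − 24706 ≡ 6743 (mod 16835).
Need 36956⁻¹ mod 16835. Extended Euclid on (16835, 3286):
16835 = 5*3286 + 405
3286 = 8*405 + 46
405 = 8*46 + 37
46 = 1*37 + 9
37 = 4*9 + 1
9 = 9*1 + 0
Back-substitute:
1 = 37 − 4·9
1 = −4·46 + 5·37
1 = 5·405 − 44·46
1 = −44·3286 + 357·405
1 = 357·16835 − 1829·3286
36956⁻¹ ≡ 15006 (mod 16835), so k ≡ 15006·6743 ≡ 7108 (mod 16835).
x = 24706 + 36956·7108 = 262707954.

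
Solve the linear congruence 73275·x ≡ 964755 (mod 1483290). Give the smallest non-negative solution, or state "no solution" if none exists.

First find gcd(73275, 1483290):
1483290 = 20*73275 + 17790
73275 = 4*17790 + 2115
17790 = 8*2115 + 870
2115 = 2*870 + 375
870 = 2*375 + 120
375 = 3*120 + 15
120 = 8*15 + 0
gcd = 15 and 15 | 964755, so solutions exist. Divide through by 15: 4885x ≡ 64317 (mod 98886).
Now find 4885⁻¹ mod 98886:
98886 = 20*4885 + 1186
4885 = 4*1186 + 141
1186 = 8*141 + 58
141 = 2*58 + 25
58 = 2*25 + 8
25 = 3*8 + 1
8 = 8*1 + 0
Back-substitute:
1 = 25 − 3·8
1 = −3·58 + 7·25
1 = 7·141 − 17·58
1 = −17·1186 + 143·141
1 = 143·4885 − 589·1186
1 = −589·98886 + 11923·4885
So 4885⁻¹ ≡ 11923 (mod 98886).
Then x ≡ 11923·64317 ≡ 89547 (mod 98886); the smallest non-negative solution is x = 89547.

89547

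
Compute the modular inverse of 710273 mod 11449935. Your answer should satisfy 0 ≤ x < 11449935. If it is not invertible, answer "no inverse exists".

Extended Euclidean algorithm:
11449935 = 16*710273 + 85567
710273 = 8*85567 + 25737
85567 = 3*25737 + 8356
25737 = 3*8356 + 669
8356 = 12*669 + 328
669 = 2*328 + 13
328 = 25*13 + 3
13 = 4*3 + 1
3 = 3*1 + 0
Since gcd(710273, 11449935) = 1, back-substitute to write 1 as a combination:
1 = 13 − 4·3
1 = −4·328 + 101·13
1 = 101·669 − 206·328
1 = −206·8356 + 2573·669
1 = 2573·25737 − 7925·8356
1 = −7925·85567 + 26348·25737
1 = 26348·710273 − 218709·85567
1 = −218709·11449935 + 3525692·710273
So 710273·3525692 ≡ 1 (mod 11449935).

3525692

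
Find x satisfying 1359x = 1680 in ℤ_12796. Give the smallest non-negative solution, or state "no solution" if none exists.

12656

First find gcd(1359, 12796):
12796 = 9·1359 + 565
1359 = 2·565 + 229
565 = 2·229 + 107
229 = 2·107 + 15
107 = 7·15 + 2
15 = 7·2 + 1
2 = 2·1 + 0
gcd = 1, so a unique solution mod 12796 exists.
Back-substitute for the Bézout coefficients:
1 = 15 − 7·2
1 = −7·107 + 50·15
1 = 50·229 − 107·107
1 = −107·565 + 264·229
1 = 264·1359 − 635·565
1 = −635·12796 + 5979·1359
So 1359·(5979) ≡ 1 (mod 12796), giving 1359⁻¹ ≡ 5979.
x ≡ 1359⁻¹·1680 ≡ 5979·1680 ≡ 12656 (mod 12796).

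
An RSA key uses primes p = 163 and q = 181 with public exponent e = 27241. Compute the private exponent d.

15241

φ(n) = (p−1)(q−1) = 162·180 = 29160.
Need d with 27241·d ≡ 1 (mod 29160). Apply the extended Euclidean algorithm:
29160 = 1×27241 + 1919
27241 = 14×1919 + 375
1919 = 5×375 + 44
375 = 8×44 + 23
44 = 1×23 + 21
23 = 1×21 + 2
21 = 10×2 + 1
2 = 2×1 + 0
Back-substitute:
1 = 21 − 10·2
1 = −10·23 + 11·21
1 = 11·44 − 21·23
1 = −21·375 + 179·44
1 = 179·1919 − 916·375
1 = −916·27241 + 13003·1919
1 = 13003·29160 − 13919·27241
So 27241·(-13919) ≡ 1 (mod 29160), hence d ≡ -13919 ≡ 15241 (mod 29160).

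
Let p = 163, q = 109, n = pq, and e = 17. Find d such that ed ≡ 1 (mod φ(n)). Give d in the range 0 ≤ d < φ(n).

11321

φ(n) = (p−1)(q−1) = 162·108 = 17496.
Need d with 17·d ≡ 1 (mod 17496). Apply the extended Euclidean algorithm:
17496 = 1029*17 + 3
17 = 5*3 + 2
3 = 1*2 + 1
2 = 2*1 + 0
Back-substitute:
1 = 3 − 2
1 = −17 + 6·3
1 = 6·17496 − 6175·17
So 17·(-6175) ≡ 1 (mod 17496), hence d ≡ -6175 ≡ 11321 (mod 17496).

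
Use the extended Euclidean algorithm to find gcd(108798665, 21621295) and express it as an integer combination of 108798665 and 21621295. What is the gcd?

Apply Euclid's algorithm to 108798665 and 21621295:
108798665 = 5*21621295 + 692190
21621295 = 31*692190 + 163405
692190 = 4*163405 + 38570
163405 = 4*38570 + 9125
38570 = 4*9125 + 2070
9125 = 4*2070 + 845
2070 = 2*845 + 380
845 = 2*380 + 85
380 = 4*85 + 40
85 = 2*40 + 5
40 = 8*5 + 0
gcd(108798665, 21621295) = 5.
Working backward:
5 = 85 − 2·40
5 = −2·380 + 9·85
5 = 9·845 − 20·380
5 = −20·2070 + 49·845
5 = 49·9125 − 216·2070
5 = −216·38570 + 913·9125
5 = 913·163405 − 3868·38570
5 = −3868·692190 + 16385·163405
5 = 16385·21621295 − 511803·692190
5 = −511803·108798665 + 2575400·21621295
So 5 = (-511803)·108798665 + (2575400)·21621295.

5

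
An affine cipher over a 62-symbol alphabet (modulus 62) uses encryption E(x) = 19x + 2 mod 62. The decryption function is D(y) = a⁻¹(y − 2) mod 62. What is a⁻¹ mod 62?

49

Extended Euclidean algorithm:
62 = 3·19 + 5
19 = 3·5 + 4
5 = 1·4 + 1
4 = 4·1 + 0
The gcd is 1. Working backward:
1 = 5 − 4
1 = −19 + 4·5
1 = 4·62 − 13·19
Hence 19⁻¹ ≡ -13 ≡ 49 (mod 62).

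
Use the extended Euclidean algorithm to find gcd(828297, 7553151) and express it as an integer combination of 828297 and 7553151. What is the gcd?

9

Repeated division:
7553151 = 9·828297 + 98478
828297 = 8·98478 + 40473
98478 = 2·40473 + 17532
40473 = 2·17532 + 5409
17532 = 3·5409 + 1305
5409 = 4·1305 + 189
1305 = 6·189 + 171
189 = 1·171 + 18
171 = 9·18 + 9
18 = 2·9 + 0
gcd(828297, 7553151) = 9.
Back-substituting:
9 = 171 − 9·18
9 = −9·189 + 10·171
9 = 10·1305 − 69·189
9 = −69·5409 + 286·1305
9 = 286·17532 − 927·5409
9 = −927·40473 + 2140·17532
9 = 2140·98478 − 5207·40473
9 = −5207·828297 + 43796·98478
9 = 43796·7553151 − 399371·828297
So 9 = (43796)·7553151 + (-399371)·828297.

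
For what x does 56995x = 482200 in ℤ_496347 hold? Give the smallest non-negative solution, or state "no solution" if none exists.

452377

First find gcd(56995, 496347):
496347 = 8×56995 + 40387
56995 = 1×40387 + 16608
40387 = 2×16608 + 7171
16608 = 2×7171 + 2266
7171 = 3×2266 + 373
2266 = 6×373 + 28
373 = 13×28 + 9
28 = 3×9 + 1
9 = 9×1 + 0
gcd = 1, so a unique solution mod 496347 exists.
Back-substitute for the Bézout coefficients:
1 = 28 − 3·9
1 = −3·373 + 40·28
1 = 40·2266 − 243·373
1 = −243·7171 + 769·2266
1 = 769·16608 − 1781·7171
1 = −1781·40387 + 4331·16608
1 = 4331·56995 − 6112·40387
1 = −6112·496347 + 53227·56995
So 56995·(53227) ≡ 1 (mod 496347), giving 56995⁻¹ ≡ 53227.
x ≡ 56995⁻¹·482200 ≡ 53227·482200 ≡ 452377 (mod 496347).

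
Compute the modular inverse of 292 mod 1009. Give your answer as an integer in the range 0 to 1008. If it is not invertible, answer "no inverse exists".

Apply the Euclidean algorithm to 1009 and 292:
1009 = 3·292 + 133
292 = 2·133 + 26
133 = 5·26 + 3
26 = 8·3 + 2
3 = 1·2 + 1
2 = 2·1 + 0
gcd = 1, so the inverse exists. Back-substitute:
1 = 3 − 2
1 = −26 + 9·3
1 = 9·133 − 46·26
1 = −46·292 + 101·133
1 = 101·1009 − 349·292
So 292·(-349) ≡ 1 (mod 1009), and -349 ≡ 660 (mod 1009).

660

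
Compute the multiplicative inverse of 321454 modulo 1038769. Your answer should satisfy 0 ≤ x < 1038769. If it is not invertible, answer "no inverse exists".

Extended Euclidean algorithm:
1038769 = 3*321454 + 74407
321454 = 4*74407 + 23826
74407 = 3*23826 + 2929
23826 = 8*2929 + 394
2929 = 7*394 + 171
394 = 2*171 + 52
171 = 3*52 + 15
52 = 3*15 + 7
15 = 2*7 + 1
7 = 7*1 + 0
Since gcd(321454, 1038769) = 1, back-substitute to write 1 as a combination:
1 = 15 − 2·7
1 = −2·52 + 7·15
1 = 7·171 − 23·52
1 = −23·394 + 53·171
1 = 53·2929 − 394·394
1 = −394·23826 + 3205·2929
1 = 3205·74407 − 10009·23826
1 = −10009·321454 + 43241·74407
1 = 43241·1038769 − 139732·321454
So 321454·(-139732) ≡ 1 (mod 1038769), and -139732 ≡ 899037 (mod 1038769).

899037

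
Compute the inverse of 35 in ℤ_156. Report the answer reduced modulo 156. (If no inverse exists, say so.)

gcd(156, 35) by repeated division:
156 = 4×35 + 16
35 = 2×16 + 3
16 = 5×3 + 1
3 = 3×1 + 0
Since gcd(35, 156) = 1, back-substitute to write 1 as a combination:
1 = 16 − 5·3
1 = −5·35 + 11·16
1 = 11·156 − 49·35
Hence 35⁻¹ ≡ -49 ≡ 107 (mod 156).

107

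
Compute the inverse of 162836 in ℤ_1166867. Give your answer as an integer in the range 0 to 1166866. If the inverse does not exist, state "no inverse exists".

Extended Euclidean algorithm:
1166867 = 7*162836 + 27015
162836 = 6*27015 + 746
27015 = 36*746 + 159
746 = 4*159 + 110
159 = 1*110 + 49
110 = 2*49 + 12
49 = 4*12 + 1
12 = 12*1 + 0
gcd = 1, so the inverse exists. Back-substitute:
1 = 49 − 4·12
1 = −4·110 + 9·49
1 = 9·159 − 13·110
1 = −13·746 + 61·159
1 = 61·27015 − 2209·746
1 = −2209·162836 + 13315·27015
1 = 13315·1166867 − 95414·162836
Hence 162836⁻¹ ≡ -95414 ≡ 1071453 (mod 1166867).

1071453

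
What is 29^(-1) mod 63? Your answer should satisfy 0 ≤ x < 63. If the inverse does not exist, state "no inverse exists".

Run Euclid on (63, 29):
63 = 2×29 + 5
29 = 5×5 + 4
5 = 1×4 + 1
4 = 4×1 + 0
The gcd is 1. Working backward:
1 = 5 − 4
1 = −29 + 6·5
1 = 6·63 − 13·29
Hence 29⁻¹ ≡ -13 ≡ 50 (mod 63).

50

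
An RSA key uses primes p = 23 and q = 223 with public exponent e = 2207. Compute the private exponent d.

239

φ(n) = (p−1)(q−1) = 22·222 = 4884.
Need d with 2207·d ≡ 1 (mod 4884). Apply the extended Euclidean algorithm:
4884 = 2·2207 + 470
2207 = 4·470 + 327
470 = 1·327 + 143
327 = 2·143 + 41
143 = 3·41 + 20
41 = 2·20 + 1
20 = 20·1 + 0
Back-substitute:
1 = 41 − 2·20
1 = −2·143 + 7·41
1 = 7·327 − 16·143
1 = −16·470 + 23·327
1 = 23·2207 − 108·470
1 = −108·4884 + 239·2207
So 2207·239 ≡ 1 (mod 4884), hence d = 239.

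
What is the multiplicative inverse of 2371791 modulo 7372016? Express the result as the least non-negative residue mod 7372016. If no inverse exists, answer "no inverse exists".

2337135

Extended Euclidean algorithm:
7372016 = 3*2371791 + 256643
2371791 = 9*256643 + 62004
256643 = 4*62004 + 8627
62004 = 7*8627 + 1615
8627 = 5*1615 + 552
1615 = 2*552 + 511
552 = 1*511 + 41
511 = 12*41 + 19
41 = 2*19 + 3
19 = 6*3 + 1
3 = 3*1 + 0
gcd = 1, so the inverse exists. Back-substitute:
1 = 19 − 6·3
1 = −6·41 + 13·19
1 = 13·511 − 162·41
1 = −162·552 + 175·511
1 = 175·1615 − 512·552
1 = −512·8627 + 2735·1615
1 = 2735·62004 − 19657·8627
1 = −19657·256643 + 81363·62004
1 = 81363·2371791 − 751924·256643
1 = −751924·7372016 + 2337135·2371791
So 2371791·2337135 ≡ 1 (mod 7372016).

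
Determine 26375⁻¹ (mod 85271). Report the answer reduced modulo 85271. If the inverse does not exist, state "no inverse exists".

20187

Apply the Euclidean algorithm to 85271 and 26375:
85271 = 3*26375 + 6146
26375 = 4*6146 + 1791
6146 = 3*1791 + 773
1791 = 2*773 + 245
773 = 3*245 + 38
245 = 6*38 + 17
38 = 2*17 + 4
17 = 4*4 + 1
4 = 4*1 + 0
Since gcd(26375, 85271) = 1, back-substitute to write 1 as a combination:
1 = 17 − 4·4
1 = −4·38 + 9·17
1 = 9·245 − 58·38
1 = −58·773 + 183·245
1 = 183·1791 − 424·773
1 = −424·6146 + 1455·1791
1 = 1455·26375 − 6244·6146
1 = −6244·85271 + 20187·26375
So 26375·20187 ≡ 1 (mod 85271).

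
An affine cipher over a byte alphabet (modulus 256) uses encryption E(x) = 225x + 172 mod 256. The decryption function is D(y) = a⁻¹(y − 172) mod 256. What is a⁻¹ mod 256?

Extended Euclidean algorithm:
256 = 1·225 + 31
225 = 7·31 + 8
31 = 3·8 + 7
8 = 1·7 + 1
7 = 7·1 + 0
Since gcd(225, 256) = 1, back-substitute to write 1 as a combination:
1 = 8 − 7
1 = −31 + 4·8
1 = 4·225 − 29·31
1 = −29·256 + 33·225
So 225·33 ≡ 1 (mod 256).

33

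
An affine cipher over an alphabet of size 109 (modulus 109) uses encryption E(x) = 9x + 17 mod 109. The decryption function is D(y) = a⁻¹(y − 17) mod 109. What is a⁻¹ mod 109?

gcd(109, 9) by repeated division:
109 = 12*9 + 1
9 = 9*1 + 0
Since gcd(9, 109) = 1, back-substitute to write 1 as a combination:
1 = 109 − 12·9
So 9·(-12) ≡ 1 (mod 109), and -12 ≡ 97 (mod 109).

97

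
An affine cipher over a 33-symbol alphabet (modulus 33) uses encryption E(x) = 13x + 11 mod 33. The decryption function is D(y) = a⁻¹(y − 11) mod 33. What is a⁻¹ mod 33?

Extended Euclidean algorithm:
33 = 2×13 + 7
13 = 1×7 + 6
7 = 1×6 + 1
6 = 6×1 + 0
gcd = 1, so the inverse exists. Back-substitute:
1 = 7 − 6
1 = −13 + 2·7
1 = 2·33 − 5·13
Thus 13·(-5) ≡ 1 (mod 33); reducing, -5 mod 33 = 28.

28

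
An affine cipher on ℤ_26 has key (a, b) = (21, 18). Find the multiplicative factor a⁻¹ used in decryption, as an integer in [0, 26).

Apply the Euclidean algorithm to 26 and 21:
26 = 1×21 + 5
21 = 4×5 + 1
5 = 5×1 + 0
gcd = 1, so the inverse exists. Back-substitute:
1 = 21 − 4·5
1 = −4·26 + 5·21
So 21·5 ≡ 1 (mod 26).

5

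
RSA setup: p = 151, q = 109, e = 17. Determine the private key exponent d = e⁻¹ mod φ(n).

953

φ(n) = (p−1)(q−1) = 150·108 = 16200.
Need d with 17·d ≡ 1 (mod 16200). Apply the extended Euclidean algorithm:
16200 = 952×17 + 16
17 = 1×16 + 1
16 = 16×1 + 0
Back-substitute:
1 = 17 − 16
1 = −16200 + 953·17
So 17·953 ≡ 1 (mod 16200), hence d = 953.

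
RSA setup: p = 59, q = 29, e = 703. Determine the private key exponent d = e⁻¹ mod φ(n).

663

φ(n) = (p−1)(q−1) = 58·28 = 1624.
Need d with 703·d ≡ 1 (mod 1624). Apply the extended Euclidean algorithm:
1624 = 2×703 + 218
703 = 3×218 + 49
218 = 4×49 + 22
49 = 2×22 + 5
22 = 4×5 + 2
5 = 2×2 + 1
2 = 2×1 + 0
Back-substitute:
1 = 5 − 2·2
1 = −2·22 + 9·5
1 = 9·49 − 20·22
1 = −20·218 + 89·49
1 = 89·703 − 287·218
1 = −287·1624 + 663·703
So 703·663 ≡ 1 (mod 1624), hence d = 663.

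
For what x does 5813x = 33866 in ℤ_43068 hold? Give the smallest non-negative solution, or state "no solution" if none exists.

First find gcd(5813, 43068):
43068 = 7×5813 + 2377
5813 = 2×2377 + 1059
2377 = 2×1059 + 259
1059 = 4×259 + 23
259 = 11×23 + 6
23 = 3×6 + 5
6 = 1×5 + 1
5 = 5×1 + 0
gcd = 1, so a unique solution mod 43068 exists.
Back-substitute for the Bézout coefficients:
1 = 6 − 5
1 = −23 + 4·6
1 = 4·259 − 45·23
1 = −45·1059 + 184·259
1 = 184·2377 − 413·1059
1 = −413·5813 + 1010·2377
1 = 1010·43068 − 7483·5813
So 5813·(-7483) ≡ 1 (mod 43068), giving 5813⁻¹ ≡ 35585.
x ≡ 5813⁻¹·33866 ≡ 35585·33866 ≡ 35902 (mod 43068).

35902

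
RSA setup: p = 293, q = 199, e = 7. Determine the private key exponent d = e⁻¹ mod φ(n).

16519

φ(n) = (p−1)(q−1) = 292·198 = 57816.
Need d with 7·d ≡ 1 (mod 57816). Apply the extended Euclidean algorithm:
57816 = 8259×7 + 3
7 = 2×3 + 1
3 = 3×1 + 0
Back-substitute:
1 = 7 − 2·3
1 = −2·57816 + 16519·7
So 7·16519 ≡ 1 (mod 57816), hence d = 16519.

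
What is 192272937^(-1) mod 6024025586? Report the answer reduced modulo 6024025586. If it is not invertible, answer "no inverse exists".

Run Euclid on (6024025586, 192272937):
6024025586 = 31*192272937 + 63564539
192272937 = 3*63564539 + 1579320
63564539 = 40*1579320 + 391739
1579320 = 4*391739 + 12364
391739 = 31*12364 + 8455
12364 = 1*8455 + 3909
8455 = 2*3909 + 637
3909 = 6*637 + 87
637 = 7*87 + 28
87 = 3*28 + 3
28 = 9*3 + 1
3 = 3*1 + 0
The gcd is 1. Working backward:
1 = 28 − 9·3
1 = −9·87 + 28·28
1 = 28·637 − 205·87
1 = −205·3909 + 1258·637
1 = 1258·8455 − 2721·3909
1 = −2721·12364 + 3979·8455
1 = 3979·391739 − 126070·12364
1 = −126070·1579320 + 508259·391739
1 = 508259·63564539 − 20456430·1579320
1 = −20456430·192272937 + 61877549·63564539
1 = 61877549·6024025586 − 1938660449·192272937
Thus 192272937·(-1938660449) ≡ 1 (mod 6024025586); reducing, -1938660449 mod 6024025586 = 4085365137.

4085365137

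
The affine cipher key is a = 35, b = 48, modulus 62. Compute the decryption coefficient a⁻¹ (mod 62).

Run Euclid on (62, 35):
62 = 1·35 + 27
35 = 1·27 + 8
27 = 3·8 + 3
8 = 2·3 + 2
3 = 1·2 + 1
2 = 2·1 + 0
gcd = 1, so the inverse exists. Back-substitute:
1 = 3 − 2
1 = −8 + 3·3
1 = 3·27 − 10·8
1 = −10·35 + 13·27
1 = 13·62 − 23·35
Thus 35·(-23) ≡ 1 (mod 62); reducing, -23 mod 62 = 39.

39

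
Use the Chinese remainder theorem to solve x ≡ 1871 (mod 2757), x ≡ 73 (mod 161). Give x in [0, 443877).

Write x = 1871 + 2757·k. Then 2757·k ≡ 73 − 1871 ≡ 134 (mod 161).
Need 2757⁻¹ mod 161. Extended Euclid on (161, 20):
161 = 8·20 + 1
20 = 20·1 + 0
Back-substitute:
1 = 161 − 8·20
2757⁻¹ ≡ 153 (mod 161), so k ≡ 153·134 ≡ 55 (mod 161).
x = 1871 + 2757·55 = 153506.

153506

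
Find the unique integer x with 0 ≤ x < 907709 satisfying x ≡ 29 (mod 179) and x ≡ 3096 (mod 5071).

185652

Write x = 29 + 179·k. Then 179·k ≡ 3096 − 29 ≡ 3067 (mod 5071).
Need 179⁻¹ mod 5071. Extended Euclid on (5071, 179):
5071 = 28*179 + 59
179 = 3*59 + 2
59 = 29*2 + 1
2 = 2*1 + 0
Back-substitute:
1 = 59 − 29·2
1 = −29·179 + 88·59
1 = 88·5071 − 2493·179
179⁻¹ ≡ 2578 (mod 5071), so k ≡ 2578·3067 ≡ 1037 (mod 5071).
x = 29 + 179·1037 = 185652.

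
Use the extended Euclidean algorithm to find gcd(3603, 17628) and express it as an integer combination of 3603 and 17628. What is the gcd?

Apply Euclid's algorithm to 17628 and 3603:
17628 = 4·3603 + 3216
3603 = 1·3216 + 387
3216 = 8·387 + 120
387 = 3·120 + 27
120 = 4·27 + 12
27 = 2·12 + 3
12 = 4·3 + 0
gcd(3603, 17628) = 3.
Working backward:
3 = 27 − 2·12
3 = −2·120 + 9·27
3 = 9·387 − 29·120
3 = −29·3216 + 241·387
3 = 241·3603 − 270·3216
3 = −270·17628 + 1321·3603
So 3 = (-270)·17628 + (1321)·3603.

3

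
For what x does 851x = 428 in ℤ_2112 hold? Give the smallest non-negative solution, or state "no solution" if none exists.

First find gcd(851, 2112):
2112 = 2·851 + 410
851 = 2·410 + 31
410 = 13·31 + 7
31 = 4·7 + 3
7 = 2·3 + 1
3 = 3·1 + 0
gcd = 1, so a unique solution mod 2112 exists.
Back-substitute for the Bézout coefficients:
1 = 7 − 2·3
1 = −2·31 + 9·7
1 = 9·410 − 119·31
1 = −119·851 + 247·410
1 = 247·2112 − 613·851
So 851·(-613) ≡ 1 (mod 2112), giving 851⁻¹ ≡ 1499.
x ≡ 851⁻¹·428 ≡ 1499·428 ≡ 1636 (mod 2112).

1636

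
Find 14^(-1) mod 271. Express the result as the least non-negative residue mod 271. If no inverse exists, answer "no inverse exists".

213

gcd(271, 14) by repeated division:
271 = 19·14 + 5
14 = 2·5 + 4
5 = 1·4 + 1
4 = 4·1 + 0
gcd = 1, so the inverse exists. Back-substitute:
1 = 5 − 4
1 = −14 + 3·5
1 = 3·271 − 58·14
So 14·(-58) ≡ 1 (mod 271), and -58 ≡ 213 (mod 271).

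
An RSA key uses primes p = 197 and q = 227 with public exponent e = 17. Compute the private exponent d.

φ(n) = (p−1)(q−1) = 196·226 = 44296.
Need d with 17·d ≡ 1 (mod 44296). Apply the extended Euclidean algorithm:
44296 = 2605×17 + 11
17 = 1×11 + 6
11 = 1×6 + 5
6 = 1×5 + 1
5 = 5×1 + 0
Back-substitute:
1 = 6 − 5
1 = −11 + 2·6
1 = 2·17 − 3·11
1 = −3·44296 + 7817·17
So 17·7817 ≡ 1 (mod 44296), hence d = 7817.

7817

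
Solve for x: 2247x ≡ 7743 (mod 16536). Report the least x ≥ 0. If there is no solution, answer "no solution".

First find gcd(2247, 16536):
16536 = 7×2247 + 807
2247 = 2×807 + 633
807 = 1×633 + 174
633 = 3×174 + 111
174 = 1×111 + 63
111 = 1×63 + 48
63 = 1×48 + 15
48 = 3×15 + 3
15 = 5×3 + 0
gcd = 3 and 3 | 7743, so solutions exist. Divide through by 3: 749x ≡ 2581 (mod 5512).
Now find 749⁻¹ mod 5512:
5512 = 7*749 + 269
749 = 2*269 + 211
269 = 1*211 + 58
211 = 3*58 + 37
58 = 1*37 + 21
37 = 1*21 + 16
21 = 1*16 + 5
16 = 3*5 + 1
5 = 5*1 + 0
Back-substitute:
1 = 16 − 3·5
1 = −3·21 + 4·16
1 = 4·37 − 7·21
1 = −7·58 + 11·37
1 = 11·211 − 40·58
1 = −40·269 + 51·211
1 = 51·749 − 142·269
1 = −142·5512 + 1045·749
So 749⁻¹ ≡ 1045 (mod 5512).
Then x ≡ 1045·2581 ≡ 1777 (mod 5512); the smallest non-negative solution is x = 1777.

1777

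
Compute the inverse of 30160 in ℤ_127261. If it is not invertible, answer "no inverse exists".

gcd(127261, 30160) by repeated division:
127261 = 4·30160 + 6621
30160 = 4·6621 + 3676
6621 = 1·3676 + 2945
3676 = 1·2945 + 731
2945 = 4·731 + 21
731 = 34·21 + 17
21 = 1·17 + 4
17 = 4·4 + 1
4 = 4·1 + 0
Since gcd(30160, 127261) = 1, back-substitute to write 1 as a combination:
1 = 17 − 4·4
1 = −4·21 + 5·17
1 = 5·731 − 174·21
1 = −174·2945 + 701·731
1 = 701·3676 − 875·2945
1 = −875·6621 + 1576·3676
1 = 1576·30160 − 7179·6621
1 = −7179·127261 + 30292·30160
So 30160·30292 ≡ 1 (mod 127261).

30292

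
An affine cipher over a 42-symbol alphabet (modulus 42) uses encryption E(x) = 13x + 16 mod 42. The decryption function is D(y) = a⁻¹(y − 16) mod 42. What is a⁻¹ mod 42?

13

gcd(42, 13) by repeated division:
42 = 3*13 + 3
13 = 4*3 + 1
3 = 3*1 + 0
gcd = 1, so the inverse exists. Back-substitute:
1 = 13 − 4·3
1 = −4·42 + 13·13
So 13·13 ≡ 1 (mod 42).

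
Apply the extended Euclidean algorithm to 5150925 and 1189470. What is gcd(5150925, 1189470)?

Apply Euclid's algorithm to 5150925 and 1189470:
5150925 = 4×1189470 + 393045
1189470 = 3×393045 + 10335
393045 = 38×10335 + 315
10335 = 32×315 + 255
315 = 1×255 + 60
255 = 4×60 + 15
60 = 4×15 + 0
gcd(5150925, 1189470) = 15.
Working backward:
15 = 255 − 4·60
15 = −4·315 + 5·255
15 = 5·10335 − 164·315
15 = −164·393045 + 6237·10335
15 = 6237·1189470 − 18875·393045
15 = −18875·5150925 + 81737·1189470
So 15 = (-18875)·5150925 + (81737)·1189470.

15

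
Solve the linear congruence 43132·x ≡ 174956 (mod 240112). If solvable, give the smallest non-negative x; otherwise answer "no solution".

57989

First find gcd(43132, 240112):
240112 = 5*43132 + 24452
43132 = 1*24452 + 18680
24452 = 1*18680 + 5772
18680 = 3*5772 + 1364
5772 = 4*1364 + 316
1364 = 4*316 + 100
316 = 3*100 + 16
100 = 6*16 + 4
16 = 4*4 + 0
gcd = 4 and 4 | 174956, so solutions exist. Divide through by 4: 10783x ≡ 43739 (mod 60028).
Now find 10783⁻¹ mod 60028:
60028 = 5*10783 + 6113
10783 = 1*6113 + 4670
6113 = 1*4670 + 1443
4670 = 3*1443 + 341
1443 = 4*341 + 79
341 = 4*79 + 25
79 = 3*25 + 4
25 = 6*4 + 1
4 = 4*1 + 0
Back-substitute:
1 = 25 − 6·4
1 = −6·79 + 19·25
1 = 19·341 − 82·79
1 = −82·1443 + 347·341
1 = 347·4670 − 1123·1443
1 = −1123·6113 + 1470·4670
1 = 1470·10783 − 2593·6113
1 = −2593·60028 + 14435·10783
So 10783⁻¹ ≡ 14435 (mod 60028).
Then x ≡ 14435·43739 ≡ 57989 (mod 60028); the smallest non-negative solution is x = 57989.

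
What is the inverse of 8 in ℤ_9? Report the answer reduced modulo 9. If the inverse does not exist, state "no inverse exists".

8

gcd(9, 8) by repeated division:
9 = 1×8 + 1
8 = 8×1 + 0
The gcd is 1. Working backward:
1 = 9 − 8
Thus 8·(-1) ≡ 1 (mod 9); reducing, -1 mod 9 = 8.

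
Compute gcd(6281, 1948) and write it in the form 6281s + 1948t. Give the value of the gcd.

1

Apply Euclid's algorithm to 6281 and 1948:
6281 = 3×1948 + 437
1948 = 4×437 + 200
437 = 2×200 + 37
200 = 5×37 + 15
37 = 2×15 + 7
15 = 2×7 + 1
7 = 7×1 + 0
gcd(6281, 1948) = 1.
Back-substituting:
1 = 15 − 2·7
1 = −2·37 + 5·15
1 = 5·200 − 27·37
1 = −27·437 + 59·200
1 = 59·1948 − 263·437
1 = −263·6281 + 848·1948
So 1 = (-263)·6281 + (848)·1948.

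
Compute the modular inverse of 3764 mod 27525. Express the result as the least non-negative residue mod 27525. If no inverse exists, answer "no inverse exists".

11459

Extended Euclidean algorithm:
27525 = 7·3764 + 1177
3764 = 3·1177 + 233
1177 = 5·233 + 12
233 = 19·12 + 5
12 = 2·5 + 2
5 = 2·2 + 1
2 = 2·1 + 0
Since gcd(3764, 27525) = 1, back-substitute to write 1 as a combination:
1 = 5 − 2·2
1 = −2·12 + 5·5
1 = 5·233 − 97·12
1 = −97·1177 + 490·233
1 = 490·3764 − 1567·1177
1 = −1567·27525 + 11459·3764
So 3764·11459 ≡ 1 (mod 27525).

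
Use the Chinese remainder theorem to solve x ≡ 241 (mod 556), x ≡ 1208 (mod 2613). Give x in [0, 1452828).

Write x = 241 + 556·k. Then 556·k ≡ 1208 − 241 ≡ 967 (mod 2613).
Need 556⁻¹ mod 2613. Extended Euclid on (2613, 556):
2613 = 4·556 + 389
556 = 1·389 + 167
389 = 2·167 + 55
167 = 3·55 + 2
55 = 27·2 + 1
2 = 2·1 + 0
Back-substitute:
1 = 55 − 27·2
1 = −27·167 + 82·55
1 = 82·389 − 191·167
1 = −191·556 + 273·389
1 = 273·2613 − 1283·556
556⁻¹ ≡ 1330 (mod 2613), so k ≡ 1330·967 ≡ 514 (mod 2613).
x = 241 + 556·514 = 286025.

286025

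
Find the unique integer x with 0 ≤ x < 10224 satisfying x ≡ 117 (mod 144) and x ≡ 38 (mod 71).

9765

Write x = 117 + 144·k. Then 144·k ≡ 38 − 117 ≡ 63 (mod 71).
Need 144⁻¹ mod 71. Extended Euclid on (71, 2):
71 = 35·2 + 1
2 = 2·1 + 0
Back-substitute:
1 = 71 − 35·2
144⁻¹ ≡ 36 (mod 71), so k ≡ 36·63 ≡ 67 (mod 71).
x = 117 + 144·67 = 9765.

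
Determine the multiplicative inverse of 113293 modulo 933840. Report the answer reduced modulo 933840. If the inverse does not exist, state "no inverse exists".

Apply the Euclidean algorithm to 933840 and 113293:
933840 = 8*113293 + 27496
113293 = 4*27496 + 3309
27496 = 8*3309 + 1024
3309 = 3*1024 + 237
1024 = 4*237 + 76
237 = 3*76 + 9
76 = 8*9 + 4
9 = 2*4 + 1
4 = 4*1 + 0
Since gcd(113293, 933840) = 1, back-substitute to write 1 as a combination:
1 = 9 − 2·4
1 = −2·76 + 17·9
1 = 17·237 − 53·76
1 = −53·1024 + 229·237
1 = 229·3309 − 740·1024
1 = −740·27496 + 6149·3309
1 = 6149·113293 − 25336·27496
1 = −25336·933840 + 208837·113293
So 113293·208837 ≡ 1 (mod 933840).

208837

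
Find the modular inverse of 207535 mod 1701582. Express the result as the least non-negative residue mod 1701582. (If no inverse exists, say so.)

Extended Euclidean algorithm:
1701582 = 8*207535 + 41302
207535 = 5*41302 + 1025
41302 = 40*1025 + 302
1025 = 3*302 + 119
302 = 2*119 + 64
119 = 1*64 + 55
64 = 1*55 + 9
55 = 6*9 + 1
9 = 9*1 + 0
Since gcd(207535, 1701582) = 1, back-substitute to write 1 as a combination:
1 = 55 − 6·9
1 = −6·64 + 7·55
1 = 7·119 − 13·64
1 = −13·302 + 33·119
1 = 33·1025 − 112·302
1 = −112·41302 + 4513·1025
1 = 4513·207535 − 22677·41302
1 = −22677·1701582 + 185929·207535
So 207535·185929 ≡ 1 (mod 1701582).

185929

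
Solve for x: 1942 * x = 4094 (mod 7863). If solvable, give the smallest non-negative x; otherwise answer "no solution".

407

First find gcd(1942, 7863):
7863 = 4×1942 + 95
1942 = 20×95 + 42
95 = 2×42 + 11
42 = 3×11 + 9
11 = 1×9 + 2
9 = 4×2 + 1
2 = 2×1 + 0
gcd = 1, so a unique solution mod 7863 exists.
Back-substitute for the Bézout coefficients:
1 = 9 − 4·2
1 = −4·11 + 5·9
1 = 5·42 − 19·11
1 = −19·95 + 43·42
1 = 43·1942 − 879·95
1 = −879·7863 + 3559·1942
So 1942·(3559) ≡ 1 (mod 7863), giving 1942⁻¹ ≡ 3559.
x ≡ 1942⁻¹·4094 ≡ 3559·4094 ≡ 407 (mod 7863).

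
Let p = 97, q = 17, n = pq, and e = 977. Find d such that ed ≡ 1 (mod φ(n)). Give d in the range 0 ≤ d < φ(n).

φ(n) = (p−1)(q−1) = 96·16 = 1536.
Need d with 977·d ≡ 1 (mod 1536). Apply the extended Euclidean algorithm:
1536 = 1·977 + 559
977 = 1·559 + 418
559 = 1·418 + 141
418 = 2·141 + 136
141 = 1·136 + 5
136 = 27·5 + 1
5 = 5·1 + 0
Back-substitute:
1 = 136 − 27·5
1 = −27·141 + 28·136
1 = 28·418 − 83·141
1 = −83·559 + 111·418
1 = 111·977 − 194·559
1 = −194·1536 + 305·977
So 977·305 ≡ 1 (mod 1536), hence d = 305.

305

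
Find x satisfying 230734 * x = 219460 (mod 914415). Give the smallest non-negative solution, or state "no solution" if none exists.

580345

First find gcd(230734, 914415):
914415 = 3·230734 + 222213
230734 = 1·222213 + 8521
222213 = 26·8521 + 667
8521 = 12·667 + 517
667 = 1·517 + 150
517 = 3·150 + 67
150 = 2·67 + 16
67 = 4·16 + 3
16 = 5·3 + 1
3 = 3·1 + 0
gcd = 1, so a unique solution mod 914415 exists.
Back-substitute for the Bézout coefficients:
1 = 16 − 5·3
1 = −5·67 + 21·16
1 = 21·150 − 47·67
1 = −47·517 + 162·150
1 = 162·667 − 209·517
1 = −209·8521 + 2670·667
1 = 2670·222213 − 69629·8521
1 = −69629·230734 + 72299·222213
1 = 72299·914415 − 286526·230734
So 230734·(-286526) ≡ 1 (mod 914415), giving 230734⁻¹ ≡ 627889.
x ≡ 230734⁻¹·219460 ≡ 627889·219460 ≡ 580345 (mod 914415).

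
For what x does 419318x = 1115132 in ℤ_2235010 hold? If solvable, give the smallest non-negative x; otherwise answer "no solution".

20369

First find gcd(419318, 2235010):
2235010 = 5*419318 + 138420
419318 = 3*138420 + 4058
138420 = 34*4058 + 448
4058 = 9*448 + 26
448 = 17*26 + 6
26 = 4*6 + 2
6 = 3*2 + 0
gcd = 2 and 2 | 1115132, so solutions exist. Divide through by 2: 209659x ≡ 557566 (mod 1117505).
Now find 209659⁻¹ mod 1117505:
1117505 = 5·209659 + 69210
209659 = 3·69210 + 2029
69210 = 34·2029 + 224
2029 = 9·224 + 13
224 = 17·13 + 3
13 = 4·3 + 1
3 = 3·1 + 0
Back-substitute:
1 = 13 − 4·3
1 = −4·224 + 69·13
1 = 69·2029 − 625·224
1 = −625·69210 + 21319·2029
1 = 21319·209659 − 64582·69210
1 = −64582·1117505 + 344229·209659
So 209659⁻¹ ≡ 344229 (mod 1117505).
Then x ≡ 344229·557566 ≡ 20369 (mod 1117505); the smallest non-negative solution is x = 20369.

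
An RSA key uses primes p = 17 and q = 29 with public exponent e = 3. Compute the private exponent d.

299

φ(n) = (p−1)(q−1) = 16·28 = 448.
Need d with 3·d ≡ 1 (mod 448). Apply the extended Euclidean algorithm:
448 = 149·3 + 1
3 = 3·1 + 0
Back-substitute:
1 = 448 − 149·3
So 3·(-149) ≡ 1 (mod 448), hence d ≡ -149 ≡ 299 (mod 448).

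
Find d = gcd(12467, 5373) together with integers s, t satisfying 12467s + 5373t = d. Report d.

Euclidean algorithm:
12467 = 2·5373 + 1721
5373 = 3·1721 + 210
1721 = 8·210 + 41
210 = 5·41 + 5
41 = 8·5 + 1
5 = 5·1 + 0
gcd(12467, 5373) = 1.
Working backward:
1 = 41 − 8·5
1 = −8·210 + 41·41
1 = 41·1721 − 336·210
1 = −336·5373 + 1049·1721
1 = 1049·12467 − 2434·5373
So 1 = (1049)·12467 + (-2434)·5373.

1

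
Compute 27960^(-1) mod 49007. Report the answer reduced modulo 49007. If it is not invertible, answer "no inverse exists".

1432

Run Euclid on (49007, 27960):
49007 = 1*27960 + 21047
27960 = 1*21047 + 6913
21047 = 3*6913 + 308
6913 = 22*308 + 137
308 = 2*137 + 34
137 = 4*34 + 1
34 = 34*1 + 0
Since gcd(27960, 49007) = 1, back-substitute to write 1 as a combination:
1 = 137 − 4·34
1 = −4·308 + 9·137
1 = 9·6913 − 202·308
1 = −202·21047 + 615·6913
1 = 615·27960 − 817·21047
1 = −817·49007 + 1432·27960
So 27960·1432 ≡ 1 (mod 49007).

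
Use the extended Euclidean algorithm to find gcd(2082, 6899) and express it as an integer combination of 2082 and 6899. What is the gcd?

1

Repeated division:
6899 = 3×2082 + 653
2082 = 3×653 + 123
653 = 5×123 + 38
123 = 3×38 + 9
38 = 4×9 + 2
9 = 4×2 + 1
2 = 2×1 + 0
gcd(2082, 6899) = 1.
Back-substituting:
1 = 9 − 4·2
1 = −4·38 + 17·9
1 = 17·123 − 55·38
1 = −55·653 + 292·123
1 = 292·2082 − 931·653
1 = −931·6899 + 3085·2082
So 1 = (-931)·6899 + (3085)·2082.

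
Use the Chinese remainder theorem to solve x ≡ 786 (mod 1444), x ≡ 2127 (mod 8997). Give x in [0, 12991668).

317022

Write x = 786 + 1444·k. Then 1444·k ≡ 2127 − 786 ≡ 1341 (mod 8997).
Need 1444⁻¹ mod 8997. Extended Euclid on (8997, 1444):
8997 = 6·1444 + 333
1444 = 4·333 + 112
333 = 2·112 + 109
112 = 1·109 + 3
109 = 36·3 + 1
3 = 3·1 + 0
Back-substitute:
1 = 109 − 36·3
1 = −36·112 + 37·109
1 = 37·333 − 110·112
1 = −110·1444 + 477·333
1 = 477·8997 − 2972·1444
1444⁻¹ ≡ 6025 (mod 8997), so k ≡ 6025·1341 ≡ 219 (mod 8997).
x = 786 + 1444·219 = 317022.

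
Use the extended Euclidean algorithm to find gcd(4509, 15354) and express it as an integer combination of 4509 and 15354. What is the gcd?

9

Repeated division:
15354 = 3·4509 + 1827
4509 = 2·1827 + 855
1827 = 2·855 + 117
855 = 7·117 + 36
117 = 3·36 + 9
36 = 4·9 + 0
gcd(4509, 15354) = 9.
Back-substituting:
9 = 117 − 3·36
9 = −3·855 + 22·117
9 = 22·1827 − 47·855
9 = −47·4509 + 116·1827
9 = 116·15354 − 395·4509
So 9 = (116)·15354 + (-395)·4509.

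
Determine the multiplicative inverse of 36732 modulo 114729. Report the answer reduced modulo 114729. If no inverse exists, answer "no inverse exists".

Euclidean algorithm on 114729, 36732:
114729 = 3*36732 + 4533
36732 = 8*4533 + 468
4533 = 9*468 + 321
468 = 1*321 + 147
321 = 2*147 + 27
147 = 5*27 + 12
27 = 2*12 + 3
12 = 4*3 + 0
Since gcd = 3 > 1, 36732 is not a unit mod 114729.

no inverse exists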